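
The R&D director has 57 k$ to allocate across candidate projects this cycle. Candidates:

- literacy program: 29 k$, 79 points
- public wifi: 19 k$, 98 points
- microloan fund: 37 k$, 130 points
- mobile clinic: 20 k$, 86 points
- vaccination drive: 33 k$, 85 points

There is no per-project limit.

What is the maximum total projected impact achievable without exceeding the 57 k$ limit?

294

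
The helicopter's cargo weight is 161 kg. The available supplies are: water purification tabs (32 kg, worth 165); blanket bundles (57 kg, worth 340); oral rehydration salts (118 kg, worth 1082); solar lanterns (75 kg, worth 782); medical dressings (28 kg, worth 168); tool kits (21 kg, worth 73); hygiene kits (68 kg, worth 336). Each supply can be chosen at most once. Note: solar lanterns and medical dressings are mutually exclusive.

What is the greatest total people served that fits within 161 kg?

1250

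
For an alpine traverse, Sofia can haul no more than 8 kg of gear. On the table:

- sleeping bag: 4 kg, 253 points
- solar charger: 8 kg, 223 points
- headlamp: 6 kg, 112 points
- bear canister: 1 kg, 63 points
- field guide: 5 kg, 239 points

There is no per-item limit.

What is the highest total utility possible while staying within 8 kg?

506

2×sleeping bag uses 8 of the 8 kg and totals 506.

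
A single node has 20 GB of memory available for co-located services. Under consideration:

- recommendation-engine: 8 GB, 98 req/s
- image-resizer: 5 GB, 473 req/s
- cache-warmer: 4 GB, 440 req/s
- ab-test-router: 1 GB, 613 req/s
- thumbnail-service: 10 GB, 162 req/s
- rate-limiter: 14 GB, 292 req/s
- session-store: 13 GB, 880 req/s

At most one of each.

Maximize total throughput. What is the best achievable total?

1966

Density check — ab-test-router 613.00, cache-warmer 110.00, image-resizer 94.60, session-store 67.69 are the best per GB.
Taking the top-ratio services first gives image-resizer + cache-warmer + ab-test-router + thumbnail-service for 1688 (20 GB).
Dropping cache-warmer and thumbnail-service frees 14 GB; slotting in session-store (13 GB) lifts the total to 1966 at 19 GB.
Runner-up cache-warmer + ab-test-router + session-store tops out at 1933.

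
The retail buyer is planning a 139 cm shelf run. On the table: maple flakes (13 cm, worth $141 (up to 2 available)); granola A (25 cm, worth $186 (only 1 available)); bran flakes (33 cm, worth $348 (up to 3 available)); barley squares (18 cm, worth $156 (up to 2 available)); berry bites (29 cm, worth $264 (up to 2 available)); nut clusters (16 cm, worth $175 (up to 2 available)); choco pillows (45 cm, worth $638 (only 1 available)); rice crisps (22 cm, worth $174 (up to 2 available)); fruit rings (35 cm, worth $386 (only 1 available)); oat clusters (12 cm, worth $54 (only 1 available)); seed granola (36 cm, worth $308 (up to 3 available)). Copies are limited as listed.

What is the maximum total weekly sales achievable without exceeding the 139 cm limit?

1656

The ratio ordering already packs tightly: 2×maple flakes + 2×nut clusters + choco pillows + fruit rings, 138 cm, 1656.
That's the maximum — no swap from here does better than 1656.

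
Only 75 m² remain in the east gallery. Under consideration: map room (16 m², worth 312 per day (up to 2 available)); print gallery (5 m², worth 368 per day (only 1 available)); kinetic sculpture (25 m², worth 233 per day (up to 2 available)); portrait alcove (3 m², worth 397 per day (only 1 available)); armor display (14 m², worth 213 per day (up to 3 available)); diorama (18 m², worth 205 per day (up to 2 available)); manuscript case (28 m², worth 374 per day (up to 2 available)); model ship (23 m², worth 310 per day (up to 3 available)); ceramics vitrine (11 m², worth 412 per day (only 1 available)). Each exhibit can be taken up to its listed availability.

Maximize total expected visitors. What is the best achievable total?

2111

The ratio heuristic lands on 2×map room + print gallery + portrait alcove + armor display + ceramics vitrine (2014) but leaves 10 m² idle.
Dropping armor display frees 14 m²; slotting in model ship (23 m²) lifts the total to 2111 at 74 m².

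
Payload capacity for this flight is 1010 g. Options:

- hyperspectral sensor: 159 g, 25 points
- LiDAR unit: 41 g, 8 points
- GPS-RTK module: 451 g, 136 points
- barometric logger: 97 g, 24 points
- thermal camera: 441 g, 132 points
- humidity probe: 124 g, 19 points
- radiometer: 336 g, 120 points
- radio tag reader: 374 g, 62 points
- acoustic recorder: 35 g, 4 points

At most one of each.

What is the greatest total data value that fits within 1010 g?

The ratio heuristic lands on LiDAR unit + GPS-RTK module + barometric logger + radiometer + acoustic recorder (292) but leaves 50 g idle.
Replace LiDAR unit and acoustic recorder with humidity probe: the trade gains 7 net, giving 299 at 1008 g.

299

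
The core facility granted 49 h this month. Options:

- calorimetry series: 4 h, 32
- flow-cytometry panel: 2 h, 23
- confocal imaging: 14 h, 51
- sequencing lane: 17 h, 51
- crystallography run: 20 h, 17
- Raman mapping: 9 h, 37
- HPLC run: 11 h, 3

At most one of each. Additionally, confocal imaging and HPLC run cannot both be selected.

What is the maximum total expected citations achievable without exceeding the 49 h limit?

194

Calorimetry series + flow-cytometry panel + confocal imaging + sequencing lane + Raman mapping uses 46 of the 49 h and totals 194.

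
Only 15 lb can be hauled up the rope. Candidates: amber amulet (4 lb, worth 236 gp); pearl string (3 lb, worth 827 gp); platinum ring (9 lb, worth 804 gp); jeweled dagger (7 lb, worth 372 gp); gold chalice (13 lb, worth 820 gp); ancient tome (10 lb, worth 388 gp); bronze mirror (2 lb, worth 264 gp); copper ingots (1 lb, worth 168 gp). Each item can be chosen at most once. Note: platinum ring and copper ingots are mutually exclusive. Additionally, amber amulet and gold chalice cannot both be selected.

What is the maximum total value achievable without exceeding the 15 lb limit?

1895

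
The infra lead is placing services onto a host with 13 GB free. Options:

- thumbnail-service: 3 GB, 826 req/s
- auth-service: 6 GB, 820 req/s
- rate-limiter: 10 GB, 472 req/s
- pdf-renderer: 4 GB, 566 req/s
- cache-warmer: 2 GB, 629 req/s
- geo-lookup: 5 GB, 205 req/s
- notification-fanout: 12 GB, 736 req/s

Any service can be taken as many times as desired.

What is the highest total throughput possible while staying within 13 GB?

3971

Density check — cache-warmer 314.50, thumbnail-service 275.33, pdf-renderer 141.50 are the best per GB.
The ratio heuristic lands on 6×cache-warmer (3774) but leaves 1 GB idle.
Dropping cache-warmer frees 2 GB; slotting in thumbnail-service (3 GB) lifts the total to 3971 at 13 GB.
No other feasible combination exceeds 3971.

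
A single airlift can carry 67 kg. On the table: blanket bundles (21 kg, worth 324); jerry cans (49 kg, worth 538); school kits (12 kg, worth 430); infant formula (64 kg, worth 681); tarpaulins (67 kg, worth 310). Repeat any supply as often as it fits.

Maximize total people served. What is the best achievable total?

2150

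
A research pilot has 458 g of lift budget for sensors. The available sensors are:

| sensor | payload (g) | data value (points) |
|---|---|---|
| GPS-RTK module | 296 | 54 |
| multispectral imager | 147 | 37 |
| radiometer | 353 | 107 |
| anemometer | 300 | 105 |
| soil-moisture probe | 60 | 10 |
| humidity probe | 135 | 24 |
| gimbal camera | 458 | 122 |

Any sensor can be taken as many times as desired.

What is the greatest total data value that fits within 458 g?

142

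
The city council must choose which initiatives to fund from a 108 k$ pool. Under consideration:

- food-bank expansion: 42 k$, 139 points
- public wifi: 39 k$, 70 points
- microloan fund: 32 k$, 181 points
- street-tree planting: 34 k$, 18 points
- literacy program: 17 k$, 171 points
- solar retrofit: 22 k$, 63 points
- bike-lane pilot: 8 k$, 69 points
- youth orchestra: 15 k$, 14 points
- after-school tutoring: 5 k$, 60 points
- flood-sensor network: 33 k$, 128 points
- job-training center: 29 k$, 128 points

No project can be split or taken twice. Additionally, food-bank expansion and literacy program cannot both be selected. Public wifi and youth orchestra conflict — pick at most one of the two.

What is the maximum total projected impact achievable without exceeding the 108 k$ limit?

Best packing: microloan fund + literacy program + bike-lane pilot + youth orchestra + after-school tutoring + job-training center — 106 k$, 623 total.
Next best is microloan fund + literacy program + solar retrofit + bike-lane pilot + job-training center at 612 (108 k$) — short by 11.

623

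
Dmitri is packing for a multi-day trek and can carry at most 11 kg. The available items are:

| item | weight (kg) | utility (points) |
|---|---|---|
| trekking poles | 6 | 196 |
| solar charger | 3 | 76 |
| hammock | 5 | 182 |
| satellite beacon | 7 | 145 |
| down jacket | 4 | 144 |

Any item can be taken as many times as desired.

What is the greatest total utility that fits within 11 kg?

378

A density-first pass picks 2×hammock — 364 at 10 kg.
The 5 kg tied up in hammock is better spent on trekking poles — total rises to 378 (11 kg).
That's the maximum — no swap from here does better than 378.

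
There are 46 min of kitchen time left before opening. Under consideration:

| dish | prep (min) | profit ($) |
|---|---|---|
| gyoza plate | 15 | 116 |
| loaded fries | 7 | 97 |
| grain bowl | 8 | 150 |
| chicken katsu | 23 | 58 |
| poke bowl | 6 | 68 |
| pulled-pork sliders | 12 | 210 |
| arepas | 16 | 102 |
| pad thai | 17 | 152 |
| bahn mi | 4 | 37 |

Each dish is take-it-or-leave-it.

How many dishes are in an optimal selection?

Optimal total is 610.
One optimal bundle: gyoza plate + loaded fries + grain bowl + pulled-pork sliders + bahn mi (46 min).
Every optimal selection uses 5 dishes.

5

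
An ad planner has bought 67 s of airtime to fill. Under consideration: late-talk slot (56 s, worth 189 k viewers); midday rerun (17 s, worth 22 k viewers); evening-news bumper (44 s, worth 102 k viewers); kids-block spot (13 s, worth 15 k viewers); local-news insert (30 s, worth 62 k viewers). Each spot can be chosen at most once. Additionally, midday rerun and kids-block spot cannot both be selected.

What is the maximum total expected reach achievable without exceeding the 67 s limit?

189

Taking late-talk slot: 56 s used, 189 in expected reach.
No other feasible combination exceeds 189.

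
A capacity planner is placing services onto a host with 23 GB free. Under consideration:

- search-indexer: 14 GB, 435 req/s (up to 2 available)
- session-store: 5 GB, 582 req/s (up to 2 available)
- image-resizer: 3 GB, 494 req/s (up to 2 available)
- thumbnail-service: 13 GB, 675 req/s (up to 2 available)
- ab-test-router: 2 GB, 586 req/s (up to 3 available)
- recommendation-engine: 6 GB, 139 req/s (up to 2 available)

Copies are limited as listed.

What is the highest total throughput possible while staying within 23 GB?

Taking 2×session-store + 2×image-resizer + 3×ab-test-router: 22 GB used, 3910 in throughput.
That's the maximum — no swap from here does better than 3910.

3910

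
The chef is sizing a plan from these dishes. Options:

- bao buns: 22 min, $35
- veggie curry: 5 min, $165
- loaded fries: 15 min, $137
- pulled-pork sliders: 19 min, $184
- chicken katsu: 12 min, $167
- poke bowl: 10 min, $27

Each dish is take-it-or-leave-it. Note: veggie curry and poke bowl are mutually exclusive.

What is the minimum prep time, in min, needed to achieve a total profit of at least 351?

31

Look for the lowest-prep combination reaching 351.
Taking pulled-pork sliders + chicken katsu gives 351 (≥ 351) for 31 min.
No combination under 31 min hits 351.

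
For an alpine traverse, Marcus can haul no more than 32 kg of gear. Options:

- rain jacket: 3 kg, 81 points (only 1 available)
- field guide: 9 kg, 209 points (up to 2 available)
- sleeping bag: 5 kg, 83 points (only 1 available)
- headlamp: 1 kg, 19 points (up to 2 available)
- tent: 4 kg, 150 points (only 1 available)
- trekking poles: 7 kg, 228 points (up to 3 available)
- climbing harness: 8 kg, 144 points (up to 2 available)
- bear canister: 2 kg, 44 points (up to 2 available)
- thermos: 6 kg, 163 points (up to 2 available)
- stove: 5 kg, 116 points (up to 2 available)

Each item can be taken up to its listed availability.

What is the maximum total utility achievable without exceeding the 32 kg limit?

Density check — tent 37.50, trekking poles 32.57, thermos 27.17, rain jacket 27.00 are the best per kg.
Headlamp + tent + 3×trekking poles + thermos uses 32 of the 32 kg and totals 1016.
Every other selection either busts 32 kg or exceeds an availability limit or fails to beat 1016.

1016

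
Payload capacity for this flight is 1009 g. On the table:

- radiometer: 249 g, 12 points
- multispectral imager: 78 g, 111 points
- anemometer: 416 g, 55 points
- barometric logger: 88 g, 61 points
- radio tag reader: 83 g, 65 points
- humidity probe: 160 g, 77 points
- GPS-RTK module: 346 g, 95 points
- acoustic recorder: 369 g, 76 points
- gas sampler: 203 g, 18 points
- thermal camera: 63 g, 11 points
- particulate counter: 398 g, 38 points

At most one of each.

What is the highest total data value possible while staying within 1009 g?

427

Ranking by ratio (data value/g): multispectral imager 1.42, radio tag reader 0.78, barometric logger 0.69.
Taking the top-ratio sensors first gives multispectral imager + barometric logger + radio tag reader + humidity probe + GPS-RTK module + thermal camera for 420 (818 g).
Dropping thermal camera frees 63 g; slotting in gas sampler (203 g) lifts the total to 427 at 958 g.
The closest alternative, radiometer + multispectral imager + barometric logger + radio tag reader + humidity probe + GPS-RTK module, reaches only 421.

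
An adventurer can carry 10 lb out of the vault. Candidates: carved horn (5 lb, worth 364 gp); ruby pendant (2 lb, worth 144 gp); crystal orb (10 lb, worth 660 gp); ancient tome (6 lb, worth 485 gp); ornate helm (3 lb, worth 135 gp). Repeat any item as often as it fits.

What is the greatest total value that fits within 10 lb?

773

The ratio ordering already packs tightly: 2×ruby pendant + ancient tome, 10 lb, 773.
That's the maximum — no swap from here does better than 773.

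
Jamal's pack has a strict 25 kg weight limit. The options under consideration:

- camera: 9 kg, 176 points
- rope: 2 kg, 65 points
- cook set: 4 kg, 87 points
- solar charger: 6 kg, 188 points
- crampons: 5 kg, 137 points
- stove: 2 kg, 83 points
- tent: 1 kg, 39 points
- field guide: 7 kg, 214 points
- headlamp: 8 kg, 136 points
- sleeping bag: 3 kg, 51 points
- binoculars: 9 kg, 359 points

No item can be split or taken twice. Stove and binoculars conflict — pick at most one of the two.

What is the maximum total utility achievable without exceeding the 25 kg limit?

865

Rope + solar charger + tent + field guide + binoculars uses 25 of the 25 kg and totals 865.
Runner-up rope + solar charger + field guide + binoculars tops out at 826.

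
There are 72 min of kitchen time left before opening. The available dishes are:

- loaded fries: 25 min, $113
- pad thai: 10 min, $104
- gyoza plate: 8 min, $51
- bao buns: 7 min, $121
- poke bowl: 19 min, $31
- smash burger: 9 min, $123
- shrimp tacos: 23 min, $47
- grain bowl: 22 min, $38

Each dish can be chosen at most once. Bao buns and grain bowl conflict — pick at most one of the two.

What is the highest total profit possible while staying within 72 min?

512

Ranking by ratio (profit/min): bao buns 17.29, smash burger 13.67, pad thai 10.40, gyoza plate 6.38.
Best packing: loaded fries + pad thai + gyoza plate + bao buns + smash burger — 59 min, 512 total.
Runner-up loaded fries + pad thai + bao buns + poke bowl + smash burger tops out at 492.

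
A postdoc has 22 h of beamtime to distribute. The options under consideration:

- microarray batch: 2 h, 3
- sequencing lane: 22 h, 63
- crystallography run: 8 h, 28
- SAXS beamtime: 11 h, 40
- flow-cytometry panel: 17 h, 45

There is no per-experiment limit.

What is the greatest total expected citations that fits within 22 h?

80

Taking 2×SAXS beamtime: 22 h used, 80 in expected citations.
Nothing else within 22 h beats 80.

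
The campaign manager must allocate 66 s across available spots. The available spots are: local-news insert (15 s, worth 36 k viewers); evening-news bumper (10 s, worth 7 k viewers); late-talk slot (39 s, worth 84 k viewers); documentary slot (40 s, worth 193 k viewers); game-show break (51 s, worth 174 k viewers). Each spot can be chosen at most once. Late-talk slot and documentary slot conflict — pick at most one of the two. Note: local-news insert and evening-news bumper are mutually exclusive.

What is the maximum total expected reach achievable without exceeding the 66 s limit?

Local-news insert + documentary slot uses 55 of the 66 s and totals 229.
Next best is local-news insert + game-show break at 210 (66 s) — short by 19.

229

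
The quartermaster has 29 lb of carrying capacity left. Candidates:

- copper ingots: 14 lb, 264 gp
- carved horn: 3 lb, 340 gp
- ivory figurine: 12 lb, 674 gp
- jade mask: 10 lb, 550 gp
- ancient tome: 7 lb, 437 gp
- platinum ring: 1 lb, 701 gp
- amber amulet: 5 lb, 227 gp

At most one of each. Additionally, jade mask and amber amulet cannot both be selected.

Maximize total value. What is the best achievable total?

Taking carved horn + ivory figurine + ancient tome + platinum ring + amber amulet: 28 lb used, 2379 in value.
The closest alternative, carved horn + ivory figurine + jade mask + platinum ring, reaches only 2265.

2379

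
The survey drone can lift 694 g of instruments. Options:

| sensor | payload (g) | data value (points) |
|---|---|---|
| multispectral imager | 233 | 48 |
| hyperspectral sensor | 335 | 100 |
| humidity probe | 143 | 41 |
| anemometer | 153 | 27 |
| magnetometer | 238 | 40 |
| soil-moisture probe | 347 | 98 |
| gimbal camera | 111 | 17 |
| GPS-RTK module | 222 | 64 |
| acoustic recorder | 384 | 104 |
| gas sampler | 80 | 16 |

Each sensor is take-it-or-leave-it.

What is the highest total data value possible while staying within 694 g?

198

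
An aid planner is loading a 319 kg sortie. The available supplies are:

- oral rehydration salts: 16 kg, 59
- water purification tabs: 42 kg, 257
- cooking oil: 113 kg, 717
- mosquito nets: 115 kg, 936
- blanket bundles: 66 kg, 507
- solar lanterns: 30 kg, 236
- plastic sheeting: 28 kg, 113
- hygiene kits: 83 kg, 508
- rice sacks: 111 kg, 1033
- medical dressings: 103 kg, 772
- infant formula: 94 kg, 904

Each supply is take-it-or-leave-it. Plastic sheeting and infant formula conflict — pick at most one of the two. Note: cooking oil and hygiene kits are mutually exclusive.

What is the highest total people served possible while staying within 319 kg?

2739

Ranking by ratio (people served/kg): infant formula 9.62, rice sacks 9.31, mosquito nets 8.14, solar lanterns 7.87.
The ratio ordering already packs tightly: oral rehydration salts + blanket bundles + solar lanterns + rice sacks + infant formula, 317 kg, 2739.
Runner-up rice sacks + medical dressings + infant formula tops out at 2709.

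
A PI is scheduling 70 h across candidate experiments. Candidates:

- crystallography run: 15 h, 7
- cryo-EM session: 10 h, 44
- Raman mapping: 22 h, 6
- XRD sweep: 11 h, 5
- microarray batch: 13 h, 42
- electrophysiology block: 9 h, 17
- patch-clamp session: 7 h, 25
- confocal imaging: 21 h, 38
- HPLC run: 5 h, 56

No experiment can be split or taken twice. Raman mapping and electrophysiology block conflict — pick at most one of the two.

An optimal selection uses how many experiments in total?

6

Best achievable expected citations is 222.
One optimal bundle: cryo-EM session + microarray batch + electrophysiology block + patch-clamp session + confocal imaging + HPLC run (65 h).
All optima have 6 experiments.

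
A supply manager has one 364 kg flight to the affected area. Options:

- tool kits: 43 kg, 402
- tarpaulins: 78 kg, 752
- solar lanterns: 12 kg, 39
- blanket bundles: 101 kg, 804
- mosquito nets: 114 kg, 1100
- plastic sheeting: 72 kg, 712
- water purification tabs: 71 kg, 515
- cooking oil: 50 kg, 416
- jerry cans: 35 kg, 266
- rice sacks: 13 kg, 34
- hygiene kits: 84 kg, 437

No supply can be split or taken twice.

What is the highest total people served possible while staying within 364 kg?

3382

Ranking by ratio (people served/kg): plastic sheeting 9.89, mosquito nets 9.65, tarpaulins 9.64.
The ratio ordering already packs tightly: tool kits + tarpaulins + mosquito nets + plastic sheeting + cooking oil, 357 kg, 3382.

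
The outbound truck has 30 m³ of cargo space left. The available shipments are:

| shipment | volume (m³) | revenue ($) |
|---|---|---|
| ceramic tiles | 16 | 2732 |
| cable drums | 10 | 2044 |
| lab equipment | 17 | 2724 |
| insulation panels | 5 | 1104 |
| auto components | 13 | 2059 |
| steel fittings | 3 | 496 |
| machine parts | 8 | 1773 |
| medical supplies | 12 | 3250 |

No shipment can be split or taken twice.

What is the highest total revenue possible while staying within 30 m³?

7067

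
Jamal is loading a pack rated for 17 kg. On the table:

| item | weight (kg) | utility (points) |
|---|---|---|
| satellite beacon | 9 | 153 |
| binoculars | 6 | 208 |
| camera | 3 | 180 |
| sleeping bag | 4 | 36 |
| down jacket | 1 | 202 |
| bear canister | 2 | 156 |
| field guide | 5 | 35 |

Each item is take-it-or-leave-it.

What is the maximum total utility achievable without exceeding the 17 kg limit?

782

Best packing: binoculars + camera + sleeping bag + down jacket + bear canister — 16 kg, 782 total.
Next best is binoculars + camera + down jacket + bear canister + field guide at 781 (17 kg) — short by 1.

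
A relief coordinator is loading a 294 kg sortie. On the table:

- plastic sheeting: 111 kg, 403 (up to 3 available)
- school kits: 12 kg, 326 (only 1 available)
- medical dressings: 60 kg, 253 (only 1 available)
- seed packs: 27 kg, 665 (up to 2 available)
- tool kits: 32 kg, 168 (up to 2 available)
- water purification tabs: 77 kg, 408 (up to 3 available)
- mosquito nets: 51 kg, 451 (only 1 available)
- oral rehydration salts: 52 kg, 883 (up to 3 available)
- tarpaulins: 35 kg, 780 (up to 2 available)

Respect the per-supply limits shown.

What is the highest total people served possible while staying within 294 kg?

Ranking by ratio (people served/kg): school kits 27.17, seed packs 24.63, tarpaulins 22.29, oral rehydration salts 16.98.
School kits + 2×seed packs + 3×oral rehydration salts + 2×tarpaulins uses 292 of the 294 kg and totals 5865.

5865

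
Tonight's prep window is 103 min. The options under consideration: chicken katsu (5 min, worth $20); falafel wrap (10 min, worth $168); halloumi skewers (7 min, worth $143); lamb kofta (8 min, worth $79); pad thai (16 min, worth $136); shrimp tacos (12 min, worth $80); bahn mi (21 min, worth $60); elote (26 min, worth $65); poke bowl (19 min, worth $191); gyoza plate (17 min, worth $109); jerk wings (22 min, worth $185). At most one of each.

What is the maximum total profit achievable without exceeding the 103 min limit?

1012

A density-first pass picks chicken katsu + falafel wrap + halloumi skewers + lamb kofta + pad thai + shrimp tacos + poke bowl + jerk wings — 1002 at 99 min.
Replace chicken katsu and lamb kofta with gyoza plate: the trade gains 10 net, giving 1012 at 103 min.
The closest alternative, falafel wrap + halloumi skewers + lamb kofta + pad thai + poke bowl + gyoza plate + jerk wings, reaches only 1011.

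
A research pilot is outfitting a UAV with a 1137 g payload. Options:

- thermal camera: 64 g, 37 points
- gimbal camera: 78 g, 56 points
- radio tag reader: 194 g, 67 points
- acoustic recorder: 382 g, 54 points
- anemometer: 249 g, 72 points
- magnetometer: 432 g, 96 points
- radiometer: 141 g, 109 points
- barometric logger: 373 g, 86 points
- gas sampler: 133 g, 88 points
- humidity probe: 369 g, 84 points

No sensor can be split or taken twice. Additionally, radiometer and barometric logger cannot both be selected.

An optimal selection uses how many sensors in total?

6

Optimal total is 458.
thermal camera + gimbal camera + anemometer + magnetometer + radiometer + gas sampler hits 458 at 1097 g.
Every optimal selection uses 6 sensors.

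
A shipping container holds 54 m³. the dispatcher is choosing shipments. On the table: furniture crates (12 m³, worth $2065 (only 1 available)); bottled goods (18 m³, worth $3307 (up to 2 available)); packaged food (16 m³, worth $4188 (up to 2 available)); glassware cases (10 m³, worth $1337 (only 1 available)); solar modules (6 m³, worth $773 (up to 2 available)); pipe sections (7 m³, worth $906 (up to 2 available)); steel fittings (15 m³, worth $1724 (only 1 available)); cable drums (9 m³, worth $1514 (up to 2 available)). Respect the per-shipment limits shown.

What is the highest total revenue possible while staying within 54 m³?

11955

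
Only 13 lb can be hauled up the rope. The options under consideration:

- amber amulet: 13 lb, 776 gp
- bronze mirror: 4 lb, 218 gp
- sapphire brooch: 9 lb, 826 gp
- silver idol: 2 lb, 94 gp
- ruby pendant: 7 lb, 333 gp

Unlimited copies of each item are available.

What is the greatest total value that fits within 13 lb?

1044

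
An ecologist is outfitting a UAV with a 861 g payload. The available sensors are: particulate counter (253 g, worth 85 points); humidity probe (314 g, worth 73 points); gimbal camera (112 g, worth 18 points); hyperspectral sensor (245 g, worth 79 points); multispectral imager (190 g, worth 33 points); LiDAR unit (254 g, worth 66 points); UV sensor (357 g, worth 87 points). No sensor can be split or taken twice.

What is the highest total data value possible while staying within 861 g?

251

A density-first pass picks particulate counter + hyperspectral sensor + LiDAR unit — 230 at 752 g.
The 254 g tied up in LiDAR unit is better spent on UV sensor — total rises to 251 (855 g).
Next best is particulate counter + humidity probe + hyperspectral sensor at 237 (812 g) — short by 14.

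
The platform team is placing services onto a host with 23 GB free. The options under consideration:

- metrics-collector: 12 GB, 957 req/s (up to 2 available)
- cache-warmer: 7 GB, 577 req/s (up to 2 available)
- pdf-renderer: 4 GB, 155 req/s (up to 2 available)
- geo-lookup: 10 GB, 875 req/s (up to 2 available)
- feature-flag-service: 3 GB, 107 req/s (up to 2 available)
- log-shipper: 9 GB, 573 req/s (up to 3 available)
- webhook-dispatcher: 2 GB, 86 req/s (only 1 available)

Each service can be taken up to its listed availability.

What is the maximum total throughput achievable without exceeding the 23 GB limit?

Ranking by ratio (throughput/GB): geo-lookup 87.50, cache-warmer 82.43, metrics-collector 79.75, log-shipper 63.67.
Greedy by ratio would take 2×geo-lookup + webhook-dispatcher: 22 GB used, total 1836.
Dropping webhook-dispatcher frees 2 GB; slotting in feature-flag-service (3 GB) lifts the total to 1857 at 23 GB.
That's the maximum — no swap from here does better than 1857.

1857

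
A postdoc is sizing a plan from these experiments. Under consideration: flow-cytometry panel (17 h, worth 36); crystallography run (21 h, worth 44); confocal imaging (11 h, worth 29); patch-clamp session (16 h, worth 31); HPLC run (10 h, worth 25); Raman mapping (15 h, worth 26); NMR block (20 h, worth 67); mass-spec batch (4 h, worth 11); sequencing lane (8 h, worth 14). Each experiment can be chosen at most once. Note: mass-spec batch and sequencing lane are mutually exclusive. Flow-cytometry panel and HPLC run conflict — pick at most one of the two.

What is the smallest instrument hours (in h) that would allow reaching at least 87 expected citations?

30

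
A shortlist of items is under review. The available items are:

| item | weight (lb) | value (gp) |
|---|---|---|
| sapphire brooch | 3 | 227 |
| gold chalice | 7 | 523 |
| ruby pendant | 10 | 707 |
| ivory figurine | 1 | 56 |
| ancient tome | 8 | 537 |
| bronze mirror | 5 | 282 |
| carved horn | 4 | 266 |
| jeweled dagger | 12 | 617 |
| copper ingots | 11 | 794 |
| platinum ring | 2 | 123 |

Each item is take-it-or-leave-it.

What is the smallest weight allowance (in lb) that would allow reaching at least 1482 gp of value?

21

Minimise lb subject to total value ≥ 1482.
sapphire brooch + gold chalice + ruby pendant + ivory figurine reaches 1513 using 21 lb.
Below 21 lb the best achievable stays under 1482.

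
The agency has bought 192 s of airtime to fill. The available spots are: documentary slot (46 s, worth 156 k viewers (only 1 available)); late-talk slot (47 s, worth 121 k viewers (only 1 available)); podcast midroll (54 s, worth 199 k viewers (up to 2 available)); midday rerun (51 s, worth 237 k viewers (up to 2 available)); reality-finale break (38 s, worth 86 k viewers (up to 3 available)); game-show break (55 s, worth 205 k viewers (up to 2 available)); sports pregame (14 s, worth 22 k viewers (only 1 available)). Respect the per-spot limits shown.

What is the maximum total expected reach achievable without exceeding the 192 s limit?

716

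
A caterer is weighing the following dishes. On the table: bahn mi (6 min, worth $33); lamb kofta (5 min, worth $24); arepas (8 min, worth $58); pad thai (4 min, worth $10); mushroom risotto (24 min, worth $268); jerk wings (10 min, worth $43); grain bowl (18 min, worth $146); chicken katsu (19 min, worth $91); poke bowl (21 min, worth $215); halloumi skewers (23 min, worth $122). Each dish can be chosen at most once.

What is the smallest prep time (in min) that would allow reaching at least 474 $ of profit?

45

Minimise min subject to total profit ≥ 474.
mushroom risotto + poke bowl reaches 483 using 45 min.
Below 45 min the best achievable stays under 474.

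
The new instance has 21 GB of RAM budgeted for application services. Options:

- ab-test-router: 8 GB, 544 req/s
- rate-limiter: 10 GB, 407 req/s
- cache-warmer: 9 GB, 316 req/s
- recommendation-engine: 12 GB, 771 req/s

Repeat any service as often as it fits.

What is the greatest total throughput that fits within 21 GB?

1315

A density-first pass picks 2×ab-test-router — 1088 at 16 GB.
Replace ab-test-router with recommendation-engine: the trade gains 227 net, giving 1315 at 20 GB.
Every other selection either busts 21 GB or fails to beat 1315.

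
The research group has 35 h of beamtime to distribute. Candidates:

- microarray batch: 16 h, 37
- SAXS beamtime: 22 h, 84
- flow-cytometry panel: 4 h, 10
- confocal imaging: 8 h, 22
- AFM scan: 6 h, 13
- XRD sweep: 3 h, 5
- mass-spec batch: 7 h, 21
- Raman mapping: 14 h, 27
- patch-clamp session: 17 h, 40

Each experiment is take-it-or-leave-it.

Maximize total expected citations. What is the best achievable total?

118

Taking the top-ratio experiments first gives SAXS beamtime + flow-cytometry panel + mass-spec batch for 115 (33 h).
Dropping flow-cytometry panel frees 4 h; slotting in AFM scan (6 h) lifts the total to 118 at 35 h.
No other feasible combination exceeds 118.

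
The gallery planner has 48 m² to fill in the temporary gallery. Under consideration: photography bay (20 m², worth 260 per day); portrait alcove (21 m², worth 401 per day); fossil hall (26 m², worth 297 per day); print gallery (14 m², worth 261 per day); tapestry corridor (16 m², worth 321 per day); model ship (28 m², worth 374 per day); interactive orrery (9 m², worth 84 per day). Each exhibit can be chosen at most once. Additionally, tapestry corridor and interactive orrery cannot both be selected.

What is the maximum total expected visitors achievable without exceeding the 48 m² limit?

By expected visitors per m²: tapestry corridor 20.06, portrait alcove 19.10, print gallery 18.64 lead.
Portrait alcove + print gallery + interactive orrery uses 44 of the 48 m² and totals 746.
An exhaustive check of the 128 subsets confirms 746.

746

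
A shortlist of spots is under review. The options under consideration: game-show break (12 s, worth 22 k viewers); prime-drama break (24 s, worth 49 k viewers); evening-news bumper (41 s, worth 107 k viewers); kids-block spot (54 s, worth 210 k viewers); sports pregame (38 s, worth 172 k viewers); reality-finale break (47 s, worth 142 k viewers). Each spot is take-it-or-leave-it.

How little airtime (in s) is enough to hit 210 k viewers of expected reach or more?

Minimise s subject to total expected reach ≥ 210.
kids-block spot: 210 expected reach at 54 s.
Below 54 s the best achievable stays under 210.

54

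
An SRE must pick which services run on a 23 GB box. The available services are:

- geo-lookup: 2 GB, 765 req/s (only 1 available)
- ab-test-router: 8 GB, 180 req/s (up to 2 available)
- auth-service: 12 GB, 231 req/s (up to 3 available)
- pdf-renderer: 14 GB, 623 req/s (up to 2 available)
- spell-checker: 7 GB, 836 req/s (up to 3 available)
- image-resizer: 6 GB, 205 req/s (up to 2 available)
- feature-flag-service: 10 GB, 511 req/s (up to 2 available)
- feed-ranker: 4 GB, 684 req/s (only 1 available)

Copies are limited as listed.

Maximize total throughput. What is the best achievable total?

3273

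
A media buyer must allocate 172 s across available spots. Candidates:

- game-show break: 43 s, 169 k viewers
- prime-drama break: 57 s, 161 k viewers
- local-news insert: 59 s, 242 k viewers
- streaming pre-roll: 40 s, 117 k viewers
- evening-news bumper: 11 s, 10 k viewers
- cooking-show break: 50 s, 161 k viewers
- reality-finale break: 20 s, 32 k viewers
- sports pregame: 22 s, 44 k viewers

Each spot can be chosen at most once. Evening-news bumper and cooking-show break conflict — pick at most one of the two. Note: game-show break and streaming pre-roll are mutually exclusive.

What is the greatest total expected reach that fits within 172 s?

Best packing: game-show break + local-news insert + cooking-show break + reality-finale break — 172 s, 604 total.
No other feasible combination exceeds 604.

604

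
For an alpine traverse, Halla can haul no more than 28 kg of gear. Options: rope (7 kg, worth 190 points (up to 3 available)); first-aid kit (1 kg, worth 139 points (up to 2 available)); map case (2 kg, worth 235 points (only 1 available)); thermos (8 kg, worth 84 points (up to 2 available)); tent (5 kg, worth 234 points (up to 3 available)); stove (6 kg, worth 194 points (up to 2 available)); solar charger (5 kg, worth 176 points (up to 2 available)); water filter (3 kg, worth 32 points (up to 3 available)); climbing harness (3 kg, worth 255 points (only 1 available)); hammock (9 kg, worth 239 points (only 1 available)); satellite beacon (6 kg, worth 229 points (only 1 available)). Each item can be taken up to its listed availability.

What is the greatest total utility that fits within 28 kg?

Ranking by ratio (utility/kg): first-aid kit 139.00, map case 117.50, climbing harness 85.00, tent 46.80.
2×first-aid kit + map case + 3×tent + climbing harness + satellite beacon uses 28 of the 28 kg and totals 1699.

1699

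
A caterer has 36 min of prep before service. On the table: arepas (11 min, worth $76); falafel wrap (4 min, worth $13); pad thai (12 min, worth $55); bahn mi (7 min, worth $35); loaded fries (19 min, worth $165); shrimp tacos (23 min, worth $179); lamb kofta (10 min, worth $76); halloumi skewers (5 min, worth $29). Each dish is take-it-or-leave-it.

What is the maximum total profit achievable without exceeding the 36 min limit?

A density-first pass picks loaded fries + lamb kofta + halloumi skewers — 270 at 34 min.
Dropping halloumi skewers frees 5 min; slotting in bahn mi (7 min) lifts the total to 276 at 36 min.
The closest alternative, arepas + loaded fries + halloumi skewers, reaches only 270.

276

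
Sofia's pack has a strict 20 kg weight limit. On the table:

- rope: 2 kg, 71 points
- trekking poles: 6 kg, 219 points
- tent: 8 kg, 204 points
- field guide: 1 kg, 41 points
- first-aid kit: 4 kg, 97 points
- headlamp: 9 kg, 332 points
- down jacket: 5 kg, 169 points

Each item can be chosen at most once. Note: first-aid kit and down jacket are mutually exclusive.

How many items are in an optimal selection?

Best achievable utility is 720.
trekking poles + headlamp + down jacket hits 720 at 20 kg.
Every optimal selection uses 3 items.

3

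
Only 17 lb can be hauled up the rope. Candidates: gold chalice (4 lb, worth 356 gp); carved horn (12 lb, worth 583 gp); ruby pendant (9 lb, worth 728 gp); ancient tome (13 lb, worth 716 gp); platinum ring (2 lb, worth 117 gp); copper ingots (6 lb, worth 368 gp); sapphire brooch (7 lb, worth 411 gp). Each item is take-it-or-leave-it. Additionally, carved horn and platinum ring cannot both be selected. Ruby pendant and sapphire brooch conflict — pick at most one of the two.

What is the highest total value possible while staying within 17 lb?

1213

The ratio heuristic lands on gold chalice + ruby pendant + platinum ring (1201) but leaves 2 lb idle.
The 4 lb tied up in gold chalice is better spent on copper ingots — total rises to 1213 (17 lb).
The closest alternative, gold chalice + ruby pendant + platinum ring, reaches only 1201.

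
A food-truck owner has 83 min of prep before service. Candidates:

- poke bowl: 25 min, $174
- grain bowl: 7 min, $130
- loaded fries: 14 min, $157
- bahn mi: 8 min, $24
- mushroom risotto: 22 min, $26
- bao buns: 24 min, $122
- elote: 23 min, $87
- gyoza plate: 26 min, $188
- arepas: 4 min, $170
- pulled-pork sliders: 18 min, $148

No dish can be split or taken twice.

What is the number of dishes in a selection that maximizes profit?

5

The maximum profit within 83 min is 819.
One optimal bundle: poke bowl + grain bowl + loaded fries + gyoza plate + arepas (76 min).
All optima have 5 dishes.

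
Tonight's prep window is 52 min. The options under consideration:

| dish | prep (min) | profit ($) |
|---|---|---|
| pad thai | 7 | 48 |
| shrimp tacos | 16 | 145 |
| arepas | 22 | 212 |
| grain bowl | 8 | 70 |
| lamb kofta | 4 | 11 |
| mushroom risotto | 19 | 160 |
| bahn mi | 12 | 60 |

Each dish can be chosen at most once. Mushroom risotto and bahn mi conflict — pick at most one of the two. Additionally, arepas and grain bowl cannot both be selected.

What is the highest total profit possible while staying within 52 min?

431

By profit per min: arepas 9.64, shrimp tacos 9.06, grain bowl 8.75, mushroom risotto 8.42 lead.
Pad thai + arepas + lamb kofta + mushroom risotto uses 52 of the 52 min and totals 431.
Nothing else feasible within 52 min beats 431.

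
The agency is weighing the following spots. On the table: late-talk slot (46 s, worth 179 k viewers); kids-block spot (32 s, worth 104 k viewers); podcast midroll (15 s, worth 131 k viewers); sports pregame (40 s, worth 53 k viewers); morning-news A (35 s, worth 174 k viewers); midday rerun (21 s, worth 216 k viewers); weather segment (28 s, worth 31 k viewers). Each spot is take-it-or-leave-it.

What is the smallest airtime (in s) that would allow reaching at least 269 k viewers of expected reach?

36

Minimise s subject to total expected reach ≥ 269.
podcast midroll + midday rerun: 347 expected reach at 36 s.
No combination under 36 s hits 269.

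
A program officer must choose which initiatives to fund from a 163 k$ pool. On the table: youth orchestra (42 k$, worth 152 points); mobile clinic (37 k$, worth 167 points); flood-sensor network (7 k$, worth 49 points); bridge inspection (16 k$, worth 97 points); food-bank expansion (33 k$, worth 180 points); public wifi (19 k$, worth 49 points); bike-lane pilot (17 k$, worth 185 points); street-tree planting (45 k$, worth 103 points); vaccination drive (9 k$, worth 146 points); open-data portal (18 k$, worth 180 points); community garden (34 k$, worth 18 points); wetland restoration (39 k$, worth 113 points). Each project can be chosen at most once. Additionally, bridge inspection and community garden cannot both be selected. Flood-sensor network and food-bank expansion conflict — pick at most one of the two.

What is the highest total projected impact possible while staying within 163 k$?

Density check — vaccination drive 16.22, bike-lane pilot 10.88, open-data portal 10.00, flood-sensor network 7.00 are the best per k$.
Taking youth orchestra + mobile clinic + food-bank expansion + bike-lane pilot + vaccination drive + open-data portal: 156 k$ used, 1010 in projected impact.

1010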